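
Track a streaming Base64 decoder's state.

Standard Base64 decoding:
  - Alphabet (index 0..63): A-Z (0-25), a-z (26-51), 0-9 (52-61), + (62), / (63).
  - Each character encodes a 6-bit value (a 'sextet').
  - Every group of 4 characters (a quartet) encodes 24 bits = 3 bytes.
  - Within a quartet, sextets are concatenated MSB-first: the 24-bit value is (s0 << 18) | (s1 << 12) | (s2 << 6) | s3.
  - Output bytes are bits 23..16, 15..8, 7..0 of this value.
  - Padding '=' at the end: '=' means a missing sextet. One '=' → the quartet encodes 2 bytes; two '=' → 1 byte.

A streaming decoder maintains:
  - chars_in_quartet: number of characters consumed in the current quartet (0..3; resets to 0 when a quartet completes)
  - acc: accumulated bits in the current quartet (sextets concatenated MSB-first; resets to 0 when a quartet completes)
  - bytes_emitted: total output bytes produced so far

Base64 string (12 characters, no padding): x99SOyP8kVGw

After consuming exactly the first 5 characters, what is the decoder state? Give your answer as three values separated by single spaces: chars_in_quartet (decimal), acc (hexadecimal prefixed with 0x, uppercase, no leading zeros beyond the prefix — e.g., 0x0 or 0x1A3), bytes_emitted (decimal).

Answer: 1 0xE 3

Derivation:
After char 0 ('x'=49): chars_in_quartet=1 acc=0x31 bytes_emitted=0
After char 1 ('9'=61): chars_in_quartet=2 acc=0xC7D bytes_emitted=0
After char 2 ('9'=61): chars_in_quartet=3 acc=0x31F7D bytes_emitted=0
After char 3 ('S'=18): chars_in_quartet=4 acc=0xC7DF52 -> emit C7 DF 52, reset; bytes_emitted=3
After char 4 ('O'=14): chars_in_quartet=1 acc=0xE bytes_emitted=3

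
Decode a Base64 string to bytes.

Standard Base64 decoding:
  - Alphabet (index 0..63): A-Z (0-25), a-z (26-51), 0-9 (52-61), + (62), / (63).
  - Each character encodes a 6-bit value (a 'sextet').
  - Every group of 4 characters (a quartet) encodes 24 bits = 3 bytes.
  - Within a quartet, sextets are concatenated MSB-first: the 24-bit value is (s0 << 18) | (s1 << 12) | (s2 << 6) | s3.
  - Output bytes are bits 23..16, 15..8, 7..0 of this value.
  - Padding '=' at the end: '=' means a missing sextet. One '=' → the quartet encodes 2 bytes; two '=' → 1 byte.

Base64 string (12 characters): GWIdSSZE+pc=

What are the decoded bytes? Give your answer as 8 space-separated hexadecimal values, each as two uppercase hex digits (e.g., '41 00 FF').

Answer: 19 62 1D 49 26 44 FA 97

Derivation:
After char 0 ('G'=6): chars_in_quartet=1 acc=0x6 bytes_emitted=0
After char 1 ('W'=22): chars_in_quartet=2 acc=0x196 bytes_emitted=0
After char 2 ('I'=8): chars_in_quartet=3 acc=0x6588 bytes_emitted=0
After char 3 ('d'=29): chars_in_quartet=4 acc=0x19621D -> emit 19 62 1D, reset; bytes_emitted=3
After char 4 ('S'=18): chars_in_quartet=1 acc=0x12 bytes_emitted=3
After char 5 ('S'=18): chars_in_quartet=2 acc=0x492 bytes_emitted=3
After char 6 ('Z'=25): chars_in_quartet=3 acc=0x12499 bytes_emitted=3
After char 7 ('E'=4): chars_in_quartet=4 acc=0x492644 -> emit 49 26 44, reset; bytes_emitted=6
After char 8 ('+'=62): chars_in_quartet=1 acc=0x3E bytes_emitted=6
After char 9 ('p'=41): chars_in_quartet=2 acc=0xFA9 bytes_emitted=6
After char 10 ('c'=28): chars_in_quartet=3 acc=0x3EA5C bytes_emitted=6
Padding '=': partial quartet acc=0x3EA5C -> emit FA 97; bytes_emitted=8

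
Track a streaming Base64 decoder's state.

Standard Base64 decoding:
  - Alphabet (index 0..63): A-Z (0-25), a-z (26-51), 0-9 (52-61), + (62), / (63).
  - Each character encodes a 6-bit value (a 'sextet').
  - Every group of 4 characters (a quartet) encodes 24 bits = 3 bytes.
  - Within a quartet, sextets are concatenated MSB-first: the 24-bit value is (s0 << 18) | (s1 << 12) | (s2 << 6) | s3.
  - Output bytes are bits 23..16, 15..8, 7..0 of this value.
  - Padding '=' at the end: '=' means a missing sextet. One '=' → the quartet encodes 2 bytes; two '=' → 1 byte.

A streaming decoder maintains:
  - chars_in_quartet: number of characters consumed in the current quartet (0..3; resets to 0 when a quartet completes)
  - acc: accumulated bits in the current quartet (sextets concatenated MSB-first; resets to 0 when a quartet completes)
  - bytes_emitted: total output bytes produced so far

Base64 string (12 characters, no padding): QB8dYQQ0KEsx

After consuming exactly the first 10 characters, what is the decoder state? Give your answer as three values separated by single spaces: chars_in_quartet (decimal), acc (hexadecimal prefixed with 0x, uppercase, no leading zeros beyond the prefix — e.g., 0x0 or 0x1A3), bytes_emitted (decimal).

Answer: 2 0x284 6

Derivation:
After char 0 ('Q'=16): chars_in_quartet=1 acc=0x10 bytes_emitted=0
After char 1 ('B'=1): chars_in_quartet=2 acc=0x401 bytes_emitted=0
After char 2 ('8'=60): chars_in_quartet=3 acc=0x1007C bytes_emitted=0
After char 3 ('d'=29): chars_in_quartet=4 acc=0x401F1D -> emit 40 1F 1D, reset; bytes_emitted=3
After char 4 ('Y'=24): chars_in_quartet=1 acc=0x18 bytes_emitted=3
After char 5 ('Q'=16): chars_in_quartet=2 acc=0x610 bytes_emitted=3
After char 6 ('Q'=16): chars_in_quartet=3 acc=0x18410 bytes_emitted=3
After char 7 ('0'=52): chars_in_quartet=4 acc=0x610434 -> emit 61 04 34, reset; bytes_emitted=6
After char 8 ('K'=10): chars_in_quartet=1 acc=0xA bytes_emitted=6
After char 9 ('E'=4): chars_in_quartet=2 acc=0x284 bytes_emitted=6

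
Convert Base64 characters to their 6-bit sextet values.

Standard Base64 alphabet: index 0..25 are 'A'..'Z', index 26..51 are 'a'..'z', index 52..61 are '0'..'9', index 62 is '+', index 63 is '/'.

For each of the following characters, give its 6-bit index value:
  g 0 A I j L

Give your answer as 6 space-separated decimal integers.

'g': a..z range, 26 + ord('g') − ord('a') = 32
'0': 0..9 range, 52 + ord('0') − ord('0') = 52
'A': A..Z range, ord('A') − ord('A') = 0
'I': A..Z range, ord('I') − ord('A') = 8
'j': a..z range, 26 + ord('j') − ord('a') = 35
'L': A..Z range, ord('L') − ord('A') = 11

Answer: 32 52 0 8 35 11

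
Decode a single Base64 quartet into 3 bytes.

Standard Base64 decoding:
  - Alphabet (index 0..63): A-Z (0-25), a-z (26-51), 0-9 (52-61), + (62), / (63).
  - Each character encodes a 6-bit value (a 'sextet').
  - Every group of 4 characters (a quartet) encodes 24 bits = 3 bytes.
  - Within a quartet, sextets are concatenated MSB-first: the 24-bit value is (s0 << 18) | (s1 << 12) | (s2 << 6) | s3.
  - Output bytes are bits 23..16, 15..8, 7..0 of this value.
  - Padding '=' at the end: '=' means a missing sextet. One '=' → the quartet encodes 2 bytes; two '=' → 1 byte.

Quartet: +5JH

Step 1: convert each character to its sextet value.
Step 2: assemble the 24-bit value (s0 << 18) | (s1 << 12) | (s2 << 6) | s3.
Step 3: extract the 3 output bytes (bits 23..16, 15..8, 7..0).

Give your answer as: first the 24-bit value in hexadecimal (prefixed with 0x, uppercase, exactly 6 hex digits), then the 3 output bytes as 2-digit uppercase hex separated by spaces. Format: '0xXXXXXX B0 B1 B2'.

Answer: 0xFB9247 FB 92 47

Derivation:
Sextets: +=62, 5=57, J=9, H=7
24-bit: (62<<18) | (57<<12) | (9<<6) | 7
      = 0xF80000 | 0x039000 | 0x000240 | 0x000007
      = 0xFB9247
Bytes: (v>>16)&0xFF=FB, (v>>8)&0xFF=92, v&0xFF=47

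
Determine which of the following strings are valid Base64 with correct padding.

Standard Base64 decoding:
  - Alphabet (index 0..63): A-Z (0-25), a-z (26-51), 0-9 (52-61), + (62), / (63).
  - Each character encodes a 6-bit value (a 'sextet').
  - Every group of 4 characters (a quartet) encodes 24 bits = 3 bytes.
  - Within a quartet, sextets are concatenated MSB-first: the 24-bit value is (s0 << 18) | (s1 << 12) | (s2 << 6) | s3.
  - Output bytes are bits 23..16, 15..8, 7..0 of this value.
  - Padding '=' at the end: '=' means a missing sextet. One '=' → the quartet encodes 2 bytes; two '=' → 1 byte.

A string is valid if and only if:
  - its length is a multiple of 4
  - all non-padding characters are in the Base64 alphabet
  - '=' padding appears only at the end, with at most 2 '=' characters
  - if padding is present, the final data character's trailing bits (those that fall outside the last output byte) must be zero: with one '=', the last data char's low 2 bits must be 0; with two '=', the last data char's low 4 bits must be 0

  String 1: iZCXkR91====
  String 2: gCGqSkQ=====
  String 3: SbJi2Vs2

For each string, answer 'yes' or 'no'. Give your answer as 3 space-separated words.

Answer: no no yes

Derivation:
String 1: 'iZCXkR91====' → invalid (4 pad chars (max 2))
String 2: 'gCGqSkQ=====' → invalid (5 pad chars (max 2))
String 3: 'SbJi2Vs2' → valid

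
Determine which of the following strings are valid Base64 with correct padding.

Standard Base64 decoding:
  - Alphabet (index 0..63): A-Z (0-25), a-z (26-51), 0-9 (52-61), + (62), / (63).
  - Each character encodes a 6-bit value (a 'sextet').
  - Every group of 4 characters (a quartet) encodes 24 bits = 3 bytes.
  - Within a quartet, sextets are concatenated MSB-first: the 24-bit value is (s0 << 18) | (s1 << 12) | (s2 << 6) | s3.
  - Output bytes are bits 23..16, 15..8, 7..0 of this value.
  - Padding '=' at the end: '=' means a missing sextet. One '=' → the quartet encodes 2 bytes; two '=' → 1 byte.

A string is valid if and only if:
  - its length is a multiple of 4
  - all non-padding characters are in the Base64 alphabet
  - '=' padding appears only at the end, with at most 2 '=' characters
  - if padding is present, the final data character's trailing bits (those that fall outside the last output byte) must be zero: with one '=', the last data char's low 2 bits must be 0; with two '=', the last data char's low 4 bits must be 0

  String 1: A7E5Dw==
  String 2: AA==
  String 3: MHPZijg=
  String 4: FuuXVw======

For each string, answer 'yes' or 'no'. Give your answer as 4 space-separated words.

Answer: yes yes yes no

Derivation:
String 1: 'A7E5Dw==' → valid
String 2: 'AA==' → valid
String 3: 'MHPZijg=' → valid
String 4: 'FuuXVw======' → invalid (6 pad chars (max 2))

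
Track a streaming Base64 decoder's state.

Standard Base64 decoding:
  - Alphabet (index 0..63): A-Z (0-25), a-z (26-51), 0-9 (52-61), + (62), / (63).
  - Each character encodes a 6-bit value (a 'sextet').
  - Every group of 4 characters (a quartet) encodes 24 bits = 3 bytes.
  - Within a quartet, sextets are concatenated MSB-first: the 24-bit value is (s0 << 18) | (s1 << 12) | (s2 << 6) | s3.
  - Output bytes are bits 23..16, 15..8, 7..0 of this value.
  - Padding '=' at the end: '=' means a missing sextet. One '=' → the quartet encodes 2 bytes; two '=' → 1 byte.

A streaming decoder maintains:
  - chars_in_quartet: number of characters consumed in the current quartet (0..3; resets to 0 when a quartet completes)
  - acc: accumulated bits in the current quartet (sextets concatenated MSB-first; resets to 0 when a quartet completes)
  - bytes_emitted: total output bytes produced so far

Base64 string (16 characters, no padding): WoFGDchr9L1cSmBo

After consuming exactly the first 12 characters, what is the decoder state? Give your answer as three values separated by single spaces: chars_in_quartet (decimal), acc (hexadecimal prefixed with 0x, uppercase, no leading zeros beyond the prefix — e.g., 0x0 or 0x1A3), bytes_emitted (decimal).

Answer: 0 0x0 9

Derivation:
After char 0 ('W'=22): chars_in_quartet=1 acc=0x16 bytes_emitted=0
After char 1 ('o'=40): chars_in_quartet=2 acc=0x5A8 bytes_emitted=0
After char 2 ('F'=5): chars_in_quartet=3 acc=0x16A05 bytes_emitted=0
After char 3 ('G'=6): chars_in_quartet=4 acc=0x5A8146 -> emit 5A 81 46, reset; bytes_emitted=3
After char 4 ('D'=3): chars_in_quartet=1 acc=0x3 bytes_emitted=3
After char 5 ('c'=28): chars_in_quartet=2 acc=0xDC bytes_emitted=3
After char 6 ('h'=33): chars_in_quartet=3 acc=0x3721 bytes_emitted=3
After char 7 ('r'=43): chars_in_quartet=4 acc=0xDC86B -> emit 0D C8 6B, reset; bytes_emitted=6
After char 8 ('9'=61): chars_in_quartet=1 acc=0x3D bytes_emitted=6
After char 9 ('L'=11): chars_in_quartet=2 acc=0xF4B bytes_emitted=6
After char 10 ('1'=53): chars_in_quartet=3 acc=0x3D2F5 bytes_emitted=6
After char 11 ('c'=28): chars_in_quartet=4 acc=0xF4BD5C -> emit F4 BD 5C, reset; bytes_emitted=9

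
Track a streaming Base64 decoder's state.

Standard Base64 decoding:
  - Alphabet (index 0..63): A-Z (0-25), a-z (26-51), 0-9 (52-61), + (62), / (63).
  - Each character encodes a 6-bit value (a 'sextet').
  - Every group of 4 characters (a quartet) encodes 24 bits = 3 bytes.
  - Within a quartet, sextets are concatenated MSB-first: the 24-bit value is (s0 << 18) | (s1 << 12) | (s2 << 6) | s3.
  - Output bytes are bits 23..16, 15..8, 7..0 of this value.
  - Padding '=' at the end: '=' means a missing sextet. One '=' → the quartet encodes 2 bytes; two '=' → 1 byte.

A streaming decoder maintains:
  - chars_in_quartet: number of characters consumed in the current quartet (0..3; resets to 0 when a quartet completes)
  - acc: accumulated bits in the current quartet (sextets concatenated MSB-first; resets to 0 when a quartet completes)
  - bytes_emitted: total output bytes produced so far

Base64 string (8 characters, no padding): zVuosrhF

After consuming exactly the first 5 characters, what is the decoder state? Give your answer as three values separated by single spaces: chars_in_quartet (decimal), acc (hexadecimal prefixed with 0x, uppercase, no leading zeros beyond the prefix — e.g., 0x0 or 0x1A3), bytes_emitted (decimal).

Answer: 1 0x2C 3

Derivation:
After char 0 ('z'=51): chars_in_quartet=1 acc=0x33 bytes_emitted=0
After char 1 ('V'=21): chars_in_quartet=2 acc=0xCD5 bytes_emitted=0
After char 2 ('u'=46): chars_in_quartet=3 acc=0x3356E bytes_emitted=0
After char 3 ('o'=40): chars_in_quartet=4 acc=0xCD5BA8 -> emit CD 5B A8, reset; bytes_emitted=3
After char 4 ('s'=44): chars_in_quartet=1 acc=0x2C bytes_emitted=3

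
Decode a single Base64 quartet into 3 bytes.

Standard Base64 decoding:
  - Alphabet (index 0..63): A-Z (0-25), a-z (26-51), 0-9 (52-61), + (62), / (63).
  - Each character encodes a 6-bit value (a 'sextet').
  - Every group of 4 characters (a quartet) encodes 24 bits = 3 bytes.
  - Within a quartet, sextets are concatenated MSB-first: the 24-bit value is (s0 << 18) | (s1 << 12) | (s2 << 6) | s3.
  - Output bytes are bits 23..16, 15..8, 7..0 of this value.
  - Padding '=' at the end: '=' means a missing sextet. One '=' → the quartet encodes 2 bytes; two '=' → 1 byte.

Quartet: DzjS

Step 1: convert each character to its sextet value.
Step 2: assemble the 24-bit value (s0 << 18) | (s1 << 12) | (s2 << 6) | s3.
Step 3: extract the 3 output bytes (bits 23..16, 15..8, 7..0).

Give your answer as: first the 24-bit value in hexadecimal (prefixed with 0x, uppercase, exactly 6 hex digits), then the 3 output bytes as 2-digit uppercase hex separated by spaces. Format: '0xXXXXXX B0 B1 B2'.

Answer: 0x0F38D2 0F 38 D2

Derivation:
Sextets: D=3, z=51, j=35, S=18
24-bit: (3<<18) | (51<<12) | (35<<6) | 18
      = 0x0C0000 | 0x033000 | 0x0008C0 | 0x000012
      = 0x0F38D2
Bytes: (v>>16)&0xFF=0F, (v>>8)&0xFF=38, v&0xFF=D2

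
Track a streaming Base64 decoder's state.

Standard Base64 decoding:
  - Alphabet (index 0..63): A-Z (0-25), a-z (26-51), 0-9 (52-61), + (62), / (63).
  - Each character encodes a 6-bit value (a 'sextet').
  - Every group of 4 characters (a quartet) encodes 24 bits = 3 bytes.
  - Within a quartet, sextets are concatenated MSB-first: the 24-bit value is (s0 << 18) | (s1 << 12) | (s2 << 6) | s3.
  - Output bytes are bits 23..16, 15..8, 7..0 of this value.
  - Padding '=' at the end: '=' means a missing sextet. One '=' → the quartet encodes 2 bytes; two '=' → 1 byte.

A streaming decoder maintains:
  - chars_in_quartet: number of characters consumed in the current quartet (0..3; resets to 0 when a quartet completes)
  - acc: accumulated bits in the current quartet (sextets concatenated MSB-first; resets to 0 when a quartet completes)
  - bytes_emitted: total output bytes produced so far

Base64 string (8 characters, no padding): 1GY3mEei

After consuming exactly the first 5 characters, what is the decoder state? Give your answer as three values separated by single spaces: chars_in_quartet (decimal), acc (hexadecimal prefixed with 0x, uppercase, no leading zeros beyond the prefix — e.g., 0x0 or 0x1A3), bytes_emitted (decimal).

After char 0 ('1'=53): chars_in_quartet=1 acc=0x35 bytes_emitted=0
After char 1 ('G'=6): chars_in_quartet=2 acc=0xD46 bytes_emitted=0
After char 2 ('Y'=24): chars_in_quartet=3 acc=0x35198 bytes_emitted=0
After char 3 ('3'=55): chars_in_quartet=4 acc=0xD46637 -> emit D4 66 37, reset; bytes_emitted=3
After char 4 ('m'=38): chars_in_quartet=1 acc=0x26 bytes_emitted=3

Answer: 1 0x26 3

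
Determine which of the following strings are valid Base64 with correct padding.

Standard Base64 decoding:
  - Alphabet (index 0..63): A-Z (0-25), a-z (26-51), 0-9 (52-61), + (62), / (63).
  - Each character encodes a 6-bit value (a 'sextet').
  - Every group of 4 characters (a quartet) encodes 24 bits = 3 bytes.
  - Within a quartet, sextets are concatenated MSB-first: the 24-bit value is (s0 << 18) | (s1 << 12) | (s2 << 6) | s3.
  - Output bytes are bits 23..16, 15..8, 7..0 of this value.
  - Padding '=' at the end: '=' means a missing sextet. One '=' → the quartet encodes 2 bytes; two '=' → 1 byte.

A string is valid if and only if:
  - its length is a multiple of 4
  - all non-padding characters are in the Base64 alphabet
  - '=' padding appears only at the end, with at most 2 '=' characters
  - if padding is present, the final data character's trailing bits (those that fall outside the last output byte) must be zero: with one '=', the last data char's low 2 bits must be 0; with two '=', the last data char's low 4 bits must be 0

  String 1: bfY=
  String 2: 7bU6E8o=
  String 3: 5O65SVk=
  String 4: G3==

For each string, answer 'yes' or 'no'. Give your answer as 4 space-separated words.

String 1: 'bfY=' → valid
String 2: '7bU6E8o=' → valid
String 3: '5O65SVk=' → valid
String 4: 'G3==' → invalid (bad trailing bits)

Answer: yes yes yes no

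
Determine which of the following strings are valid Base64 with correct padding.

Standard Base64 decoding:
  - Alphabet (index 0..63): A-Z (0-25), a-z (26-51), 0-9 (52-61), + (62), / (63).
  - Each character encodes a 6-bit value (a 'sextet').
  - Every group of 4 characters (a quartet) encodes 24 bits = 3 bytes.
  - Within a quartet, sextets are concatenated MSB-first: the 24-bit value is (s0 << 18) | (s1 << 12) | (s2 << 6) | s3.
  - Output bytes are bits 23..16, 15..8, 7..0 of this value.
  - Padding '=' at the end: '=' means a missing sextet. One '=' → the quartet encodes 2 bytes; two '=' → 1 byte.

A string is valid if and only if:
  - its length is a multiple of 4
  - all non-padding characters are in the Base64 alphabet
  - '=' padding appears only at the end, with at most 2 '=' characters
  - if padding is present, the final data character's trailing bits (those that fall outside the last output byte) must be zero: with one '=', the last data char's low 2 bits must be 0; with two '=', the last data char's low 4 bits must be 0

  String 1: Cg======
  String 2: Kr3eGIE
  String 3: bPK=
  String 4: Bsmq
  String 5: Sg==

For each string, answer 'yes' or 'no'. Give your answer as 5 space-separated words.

String 1: 'Cg======' → invalid (6 pad chars (max 2))
String 2: 'Kr3eGIE' → invalid (len=7 not mult of 4)
String 3: 'bPK=' → invalid (bad trailing bits)
String 4: 'Bsmq' → valid
String 5: 'Sg==' → valid

Answer: no no no yes yes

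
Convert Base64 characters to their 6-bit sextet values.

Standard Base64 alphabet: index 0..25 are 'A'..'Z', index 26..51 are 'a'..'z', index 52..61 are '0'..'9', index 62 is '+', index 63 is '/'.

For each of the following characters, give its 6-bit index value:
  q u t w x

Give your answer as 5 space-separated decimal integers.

Answer: 42 46 45 48 49

Derivation:
'q': a..z range, 26 + ord('q') − ord('a') = 42
'u': a..z range, 26 + ord('u') − ord('a') = 46
't': a..z range, 26 + ord('t') − ord('a') = 45
'w': a..z range, 26 + ord('w') − ord('a') = 48
'x': a..z range, 26 + ord('x') − ord('a') = 49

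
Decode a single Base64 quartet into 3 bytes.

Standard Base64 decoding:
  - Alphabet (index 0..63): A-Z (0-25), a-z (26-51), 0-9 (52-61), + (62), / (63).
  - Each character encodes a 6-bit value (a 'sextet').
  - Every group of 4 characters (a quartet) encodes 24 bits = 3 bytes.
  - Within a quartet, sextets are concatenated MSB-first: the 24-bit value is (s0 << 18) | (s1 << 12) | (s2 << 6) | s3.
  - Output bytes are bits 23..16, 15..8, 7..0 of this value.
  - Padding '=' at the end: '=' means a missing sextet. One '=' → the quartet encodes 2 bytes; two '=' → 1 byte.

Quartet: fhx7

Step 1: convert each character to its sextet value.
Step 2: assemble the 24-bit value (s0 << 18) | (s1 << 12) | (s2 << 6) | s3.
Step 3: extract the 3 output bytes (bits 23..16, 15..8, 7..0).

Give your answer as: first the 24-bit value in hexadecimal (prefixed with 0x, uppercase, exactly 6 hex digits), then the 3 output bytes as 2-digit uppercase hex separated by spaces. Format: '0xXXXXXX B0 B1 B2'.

Sextets: f=31, h=33, x=49, 7=59
24-bit: (31<<18) | (33<<12) | (49<<6) | 59
      = 0x7C0000 | 0x021000 | 0x000C40 | 0x00003B
      = 0x7E1C7B
Bytes: (v>>16)&0xFF=7E, (v>>8)&0xFF=1C, v&0xFF=7B

Answer: 0x7E1C7B 7E 1C 7B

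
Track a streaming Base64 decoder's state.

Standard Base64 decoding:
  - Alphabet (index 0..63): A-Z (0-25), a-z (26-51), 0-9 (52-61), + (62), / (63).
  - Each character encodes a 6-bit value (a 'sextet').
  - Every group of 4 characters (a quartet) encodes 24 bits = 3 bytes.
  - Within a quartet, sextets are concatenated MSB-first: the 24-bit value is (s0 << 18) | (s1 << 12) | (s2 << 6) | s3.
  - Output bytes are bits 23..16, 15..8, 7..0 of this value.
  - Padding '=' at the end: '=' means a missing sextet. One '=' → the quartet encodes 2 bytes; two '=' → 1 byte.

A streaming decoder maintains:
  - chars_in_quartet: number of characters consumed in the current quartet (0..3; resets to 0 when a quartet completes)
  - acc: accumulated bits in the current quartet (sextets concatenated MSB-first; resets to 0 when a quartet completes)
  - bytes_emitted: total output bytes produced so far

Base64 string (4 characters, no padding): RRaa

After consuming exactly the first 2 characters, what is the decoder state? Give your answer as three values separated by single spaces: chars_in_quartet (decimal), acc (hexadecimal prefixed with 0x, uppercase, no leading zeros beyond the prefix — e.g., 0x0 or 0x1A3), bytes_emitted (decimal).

Answer: 2 0x451 0

Derivation:
After char 0 ('R'=17): chars_in_quartet=1 acc=0x11 bytes_emitted=0
After char 1 ('R'=17): chars_in_quartet=2 acc=0x451 bytes_emitted=0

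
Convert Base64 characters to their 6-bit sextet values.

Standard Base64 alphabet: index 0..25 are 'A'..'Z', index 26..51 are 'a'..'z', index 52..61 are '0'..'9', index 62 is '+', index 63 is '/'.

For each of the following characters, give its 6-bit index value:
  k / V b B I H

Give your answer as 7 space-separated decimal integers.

'k': a..z range, 26 + ord('k') − ord('a') = 36
'/': index 63
'V': A..Z range, ord('V') − ord('A') = 21
'b': a..z range, 26 + ord('b') − ord('a') = 27
'B': A..Z range, ord('B') − ord('A') = 1
'I': A..Z range, ord('I') − ord('A') = 8
'H': A..Z range, ord('H') − ord('A') = 7

Answer: 36 63 21 27 1 8 7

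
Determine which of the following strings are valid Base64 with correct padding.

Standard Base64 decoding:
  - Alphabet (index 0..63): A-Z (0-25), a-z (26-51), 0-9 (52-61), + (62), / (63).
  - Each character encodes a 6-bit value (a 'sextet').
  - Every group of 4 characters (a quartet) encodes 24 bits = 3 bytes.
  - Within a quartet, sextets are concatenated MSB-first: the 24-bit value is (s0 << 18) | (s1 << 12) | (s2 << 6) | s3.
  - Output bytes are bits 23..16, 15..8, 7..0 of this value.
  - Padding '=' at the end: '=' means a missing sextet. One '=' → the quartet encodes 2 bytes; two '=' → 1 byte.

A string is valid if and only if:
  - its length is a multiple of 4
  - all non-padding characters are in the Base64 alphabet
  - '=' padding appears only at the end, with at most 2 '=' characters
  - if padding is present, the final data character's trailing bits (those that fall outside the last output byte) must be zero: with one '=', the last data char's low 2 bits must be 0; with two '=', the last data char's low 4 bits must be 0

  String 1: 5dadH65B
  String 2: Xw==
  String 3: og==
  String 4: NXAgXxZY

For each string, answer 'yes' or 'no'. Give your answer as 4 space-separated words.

String 1: '5dadH65B' → valid
String 2: 'Xw==' → valid
String 3: 'og==' → valid
String 4: 'NXAgXxZY' → valid

Answer: yes yes yes yes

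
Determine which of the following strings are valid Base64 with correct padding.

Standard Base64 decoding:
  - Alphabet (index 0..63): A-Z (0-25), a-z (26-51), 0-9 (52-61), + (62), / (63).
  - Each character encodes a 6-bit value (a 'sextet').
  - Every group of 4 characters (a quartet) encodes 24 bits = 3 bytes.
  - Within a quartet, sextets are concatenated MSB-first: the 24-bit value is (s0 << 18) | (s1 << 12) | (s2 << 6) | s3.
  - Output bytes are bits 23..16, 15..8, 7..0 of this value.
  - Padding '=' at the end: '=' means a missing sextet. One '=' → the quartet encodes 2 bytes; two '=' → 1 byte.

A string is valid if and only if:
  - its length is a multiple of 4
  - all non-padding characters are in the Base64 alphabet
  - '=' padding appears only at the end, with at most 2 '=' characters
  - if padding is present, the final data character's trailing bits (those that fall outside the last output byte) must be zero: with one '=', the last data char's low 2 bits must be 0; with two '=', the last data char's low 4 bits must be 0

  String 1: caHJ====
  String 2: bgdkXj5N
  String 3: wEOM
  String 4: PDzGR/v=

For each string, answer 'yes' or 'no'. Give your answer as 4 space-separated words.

Answer: no yes yes no

Derivation:
String 1: 'caHJ====' → invalid (4 pad chars (max 2))
String 2: 'bgdkXj5N' → valid
String 3: 'wEOM' → valid
String 4: 'PDzGR/v=' → invalid (bad trailing bits)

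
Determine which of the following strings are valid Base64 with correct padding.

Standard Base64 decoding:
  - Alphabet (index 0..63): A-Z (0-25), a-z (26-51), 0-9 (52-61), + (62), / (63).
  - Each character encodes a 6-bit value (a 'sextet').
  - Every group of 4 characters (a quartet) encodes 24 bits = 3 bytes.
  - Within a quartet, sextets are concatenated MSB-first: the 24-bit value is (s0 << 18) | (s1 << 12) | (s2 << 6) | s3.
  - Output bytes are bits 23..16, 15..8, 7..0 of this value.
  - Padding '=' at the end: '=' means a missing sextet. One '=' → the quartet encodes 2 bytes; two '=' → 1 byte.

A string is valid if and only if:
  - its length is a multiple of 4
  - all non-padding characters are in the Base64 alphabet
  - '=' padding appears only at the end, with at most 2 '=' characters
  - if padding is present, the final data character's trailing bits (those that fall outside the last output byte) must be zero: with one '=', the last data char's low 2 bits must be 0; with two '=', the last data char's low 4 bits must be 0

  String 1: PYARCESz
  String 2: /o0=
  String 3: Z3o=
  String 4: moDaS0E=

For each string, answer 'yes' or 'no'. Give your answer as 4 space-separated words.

Answer: yes yes yes yes

Derivation:
String 1: 'PYARCESz' → valid
String 2: '/o0=' → valid
String 3: 'Z3o=' → valid
String 4: 'moDaS0E=' → valid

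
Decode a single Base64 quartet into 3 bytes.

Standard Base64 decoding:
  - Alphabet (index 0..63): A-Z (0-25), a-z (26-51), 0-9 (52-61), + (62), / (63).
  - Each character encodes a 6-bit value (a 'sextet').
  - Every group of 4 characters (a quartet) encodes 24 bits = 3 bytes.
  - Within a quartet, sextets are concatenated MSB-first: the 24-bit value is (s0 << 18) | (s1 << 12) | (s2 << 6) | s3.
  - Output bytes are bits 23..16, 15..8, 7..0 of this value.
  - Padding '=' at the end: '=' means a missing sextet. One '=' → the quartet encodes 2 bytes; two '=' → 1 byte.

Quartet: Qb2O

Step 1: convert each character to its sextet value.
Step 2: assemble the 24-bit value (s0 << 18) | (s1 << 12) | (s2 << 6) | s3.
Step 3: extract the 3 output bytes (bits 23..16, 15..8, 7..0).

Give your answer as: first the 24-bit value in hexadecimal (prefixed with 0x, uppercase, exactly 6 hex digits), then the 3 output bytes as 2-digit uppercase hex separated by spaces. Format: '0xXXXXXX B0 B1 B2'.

Answer: 0x41BD8E 41 BD 8E

Derivation:
Sextets: Q=16, b=27, 2=54, O=14
24-bit: (16<<18) | (27<<12) | (54<<6) | 14
      = 0x400000 | 0x01B000 | 0x000D80 | 0x00000E
      = 0x41BD8E
Bytes: (v>>16)&0xFF=41, (v>>8)&0xFF=BD, v&0xFF=8E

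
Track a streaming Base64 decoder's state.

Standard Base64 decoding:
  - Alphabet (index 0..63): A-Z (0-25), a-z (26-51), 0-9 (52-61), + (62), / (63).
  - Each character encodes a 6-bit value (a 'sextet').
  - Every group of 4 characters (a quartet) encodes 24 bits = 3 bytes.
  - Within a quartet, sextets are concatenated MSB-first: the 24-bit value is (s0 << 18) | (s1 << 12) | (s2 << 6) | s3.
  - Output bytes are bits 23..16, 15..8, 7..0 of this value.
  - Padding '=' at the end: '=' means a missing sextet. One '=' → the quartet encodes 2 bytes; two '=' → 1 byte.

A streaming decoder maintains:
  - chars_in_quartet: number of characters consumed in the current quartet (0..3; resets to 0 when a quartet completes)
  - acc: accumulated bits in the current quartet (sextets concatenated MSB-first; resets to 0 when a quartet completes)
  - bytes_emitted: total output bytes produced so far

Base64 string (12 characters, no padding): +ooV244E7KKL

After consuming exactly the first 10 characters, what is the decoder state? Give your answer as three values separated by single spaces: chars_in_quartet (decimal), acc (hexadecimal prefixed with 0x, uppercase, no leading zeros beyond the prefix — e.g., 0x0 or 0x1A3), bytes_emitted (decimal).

Answer: 2 0xECA 6

Derivation:
After char 0 ('+'=62): chars_in_quartet=1 acc=0x3E bytes_emitted=0
After char 1 ('o'=40): chars_in_quartet=2 acc=0xFA8 bytes_emitted=0
After char 2 ('o'=40): chars_in_quartet=3 acc=0x3EA28 bytes_emitted=0
After char 3 ('V'=21): chars_in_quartet=4 acc=0xFA8A15 -> emit FA 8A 15, reset; bytes_emitted=3
After char 4 ('2'=54): chars_in_quartet=1 acc=0x36 bytes_emitted=3
After char 5 ('4'=56): chars_in_quartet=2 acc=0xDB8 bytes_emitted=3
After char 6 ('4'=56): chars_in_quartet=3 acc=0x36E38 bytes_emitted=3
After char 7 ('E'=4): chars_in_quartet=4 acc=0xDB8E04 -> emit DB 8E 04, reset; bytes_emitted=6
After char 8 ('7'=59): chars_in_quartet=1 acc=0x3B bytes_emitted=6
After char 9 ('K'=10): chars_in_quartet=2 acc=0xECA bytes_emitted=6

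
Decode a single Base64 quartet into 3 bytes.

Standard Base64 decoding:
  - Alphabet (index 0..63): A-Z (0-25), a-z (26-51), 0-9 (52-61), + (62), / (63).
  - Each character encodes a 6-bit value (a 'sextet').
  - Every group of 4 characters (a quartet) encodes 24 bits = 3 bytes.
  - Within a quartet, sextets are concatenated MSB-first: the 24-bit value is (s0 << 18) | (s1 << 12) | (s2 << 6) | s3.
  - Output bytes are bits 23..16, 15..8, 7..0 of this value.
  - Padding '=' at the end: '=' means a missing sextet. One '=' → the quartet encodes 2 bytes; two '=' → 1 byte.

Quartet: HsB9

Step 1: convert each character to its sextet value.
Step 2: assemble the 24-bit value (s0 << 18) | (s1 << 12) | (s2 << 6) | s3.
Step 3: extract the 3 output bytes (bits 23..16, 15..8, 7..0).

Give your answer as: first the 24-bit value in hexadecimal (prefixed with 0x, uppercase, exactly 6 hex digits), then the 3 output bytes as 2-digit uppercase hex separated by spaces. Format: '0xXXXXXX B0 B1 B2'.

Sextets: H=7, s=44, B=1, 9=61
24-bit: (7<<18) | (44<<12) | (1<<6) | 61
      = 0x1C0000 | 0x02C000 | 0x000040 | 0x00003D
      = 0x1EC07D
Bytes: (v>>16)&0xFF=1E, (v>>8)&0xFF=C0, v&0xFF=7D

Answer: 0x1EC07D 1E C0 7D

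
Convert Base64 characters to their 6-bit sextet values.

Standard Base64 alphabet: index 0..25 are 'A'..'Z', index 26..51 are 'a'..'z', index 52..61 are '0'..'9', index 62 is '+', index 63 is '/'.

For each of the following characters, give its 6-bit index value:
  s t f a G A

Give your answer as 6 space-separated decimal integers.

Answer: 44 45 31 26 6 0

Derivation:
's': a..z range, 26 + ord('s') − ord('a') = 44
't': a..z range, 26 + ord('t') − ord('a') = 45
'f': a..z range, 26 + ord('f') − ord('a') = 31
'a': a..z range, 26 + ord('a') − ord('a') = 26
'G': A..Z range, ord('G') − ord('A') = 6
'A': A..Z range, ord('A') − ord('A') = 0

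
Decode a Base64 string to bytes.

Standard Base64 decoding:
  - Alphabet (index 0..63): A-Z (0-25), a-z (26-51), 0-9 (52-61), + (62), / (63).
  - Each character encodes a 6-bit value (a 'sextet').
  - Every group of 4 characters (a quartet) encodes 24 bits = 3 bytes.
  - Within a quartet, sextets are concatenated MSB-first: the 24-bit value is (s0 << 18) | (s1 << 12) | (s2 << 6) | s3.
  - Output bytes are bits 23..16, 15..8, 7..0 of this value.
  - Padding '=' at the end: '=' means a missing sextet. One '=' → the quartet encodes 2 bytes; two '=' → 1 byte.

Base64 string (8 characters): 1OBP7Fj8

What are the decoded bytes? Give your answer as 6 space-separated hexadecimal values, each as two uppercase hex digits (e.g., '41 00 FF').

Answer: D4 E0 4F EC 58 FC

Derivation:
After char 0 ('1'=53): chars_in_quartet=1 acc=0x35 bytes_emitted=0
After char 1 ('O'=14): chars_in_quartet=2 acc=0xD4E bytes_emitted=0
After char 2 ('B'=1): chars_in_quartet=3 acc=0x35381 bytes_emitted=0
After char 3 ('P'=15): chars_in_quartet=4 acc=0xD4E04F -> emit D4 E0 4F, reset; bytes_emitted=3
After char 4 ('7'=59): chars_in_quartet=1 acc=0x3B bytes_emitted=3
After char 5 ('F'=5): chars_in_quartet=2 acc=0xEC5 bytes_emitted=3
After char 6 ('j'=35): chars_in_quartet=3 acc=0x3B163 bytes_emitted=3
After char 7 ('8'=60): chars_in_quartet=4 acc=0xEC58FC -> emit EC 58 FC, reset; bytes_emitted=6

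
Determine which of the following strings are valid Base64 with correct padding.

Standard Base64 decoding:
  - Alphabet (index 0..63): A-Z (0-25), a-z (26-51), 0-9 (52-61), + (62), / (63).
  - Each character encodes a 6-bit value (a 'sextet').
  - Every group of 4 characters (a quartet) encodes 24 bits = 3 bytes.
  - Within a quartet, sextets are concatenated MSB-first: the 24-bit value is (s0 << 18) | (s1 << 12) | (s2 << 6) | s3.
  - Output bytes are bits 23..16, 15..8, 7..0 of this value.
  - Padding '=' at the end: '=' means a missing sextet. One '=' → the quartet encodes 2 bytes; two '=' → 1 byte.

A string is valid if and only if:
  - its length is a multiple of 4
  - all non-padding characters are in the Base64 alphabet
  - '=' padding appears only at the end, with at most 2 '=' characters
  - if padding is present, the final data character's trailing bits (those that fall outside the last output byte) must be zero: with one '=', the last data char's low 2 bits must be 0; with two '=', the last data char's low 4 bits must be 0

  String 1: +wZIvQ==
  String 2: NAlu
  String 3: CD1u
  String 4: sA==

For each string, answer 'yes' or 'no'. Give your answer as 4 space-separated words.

Answer: yes yes yes yes

Derivation:
String 1: '+wZIvQ==' → valid
String 2: 'NAlu' → valid
String 3: 'CD1u' → valid
String 4: 'sA==' → valid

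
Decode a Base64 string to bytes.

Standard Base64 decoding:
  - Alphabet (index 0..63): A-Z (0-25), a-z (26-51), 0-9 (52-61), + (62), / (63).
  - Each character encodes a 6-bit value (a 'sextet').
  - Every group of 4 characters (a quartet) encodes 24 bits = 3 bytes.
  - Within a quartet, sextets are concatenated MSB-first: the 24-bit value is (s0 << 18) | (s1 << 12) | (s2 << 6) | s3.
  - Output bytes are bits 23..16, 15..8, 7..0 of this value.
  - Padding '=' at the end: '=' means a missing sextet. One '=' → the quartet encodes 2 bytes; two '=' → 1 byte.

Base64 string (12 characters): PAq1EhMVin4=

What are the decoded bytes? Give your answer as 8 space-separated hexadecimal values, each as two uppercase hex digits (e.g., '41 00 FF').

After char 0 ('P'=15): chars_in_quartet=1 acc=0xF bytes_emitted=0
After char 1 ('A'=0): chars_in_quartet=2 acc=0x3C0 bytes_emitted=0
After char 2 ('q'=42): chars_in_quartet=3 acc=0xF02A bytes_emitted=0
After char 3 ('1'=53): chars_in_quartet=4 acc=0x3C0AB5 -> emit 3C 0A B5, reset; bytes_emitted=3
After char 4 ('E'=4): chars_in_quartet=1 acc=0x4 bytes_emitted=3
After char 5 ('h'=33): chars_in_quartet=2 acc=0x121 bytes_emitted=3
After char 6 ('M'=12): chars_in_quartet=3 acc=0x484C bytes_emitted=3
After char 7 ('V'=21): chars_in_quartet=4 acc=0x121315 -> emit 12 13 15, reset; bytes_emitted=6
After char 8 ('i'=34): chars_in_quartet=1 acc=0x22 bytes_emitted=6
After char 9 ('n'=39): chars_in_quartet=2 acc=0x8A7 bytes_emitted=6
After char 10 ('4'=56): chars_in_quartet=3 acc=0x229F8 bytes_emitted=6
Padding '=': partial quartet acc=0x229F8 -> emit 8A 7E; bytes_emitted=8

Answer: 3C 0A B5 12 13 15 8A 7E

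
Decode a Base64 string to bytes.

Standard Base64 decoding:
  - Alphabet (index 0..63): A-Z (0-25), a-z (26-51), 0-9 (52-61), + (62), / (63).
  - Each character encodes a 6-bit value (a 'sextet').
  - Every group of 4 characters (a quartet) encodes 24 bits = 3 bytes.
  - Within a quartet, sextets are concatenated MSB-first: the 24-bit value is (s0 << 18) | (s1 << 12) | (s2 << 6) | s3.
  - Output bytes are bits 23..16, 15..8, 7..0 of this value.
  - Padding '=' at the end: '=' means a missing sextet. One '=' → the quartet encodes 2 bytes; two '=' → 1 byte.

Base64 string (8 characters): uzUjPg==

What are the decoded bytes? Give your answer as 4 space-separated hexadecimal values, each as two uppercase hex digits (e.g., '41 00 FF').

Answer: BB 35 23 3E

Derivation:
After char 0 ('u'=46): chars_in_quartet=1 acc=0x2E bytes_emitted=0
After char 1 ('z'=51): chars_in_quartet=2 acc=0xBB3 bytes_emitted=0
After char 2 ('U'=20): chars_in_quartet=3 acc=0x2ECD4 bytes_emitted=0
After char 3 ('j'=35): chars_in_quartet=4 acc=0xBB3523 -> emit BB 35 23, reset; bytes_emitted=3
After char 4 ('P'=15): chars_in_quartet=1 acc=0xF bytes_emitted=3
After char 5 ('g'=32): chars_in_quartet=2 acc=0x3E0 bytes_emitted=3
Padding '==': partial quartet acc=0x3E0 -> emit 3E; bytes_emitted=4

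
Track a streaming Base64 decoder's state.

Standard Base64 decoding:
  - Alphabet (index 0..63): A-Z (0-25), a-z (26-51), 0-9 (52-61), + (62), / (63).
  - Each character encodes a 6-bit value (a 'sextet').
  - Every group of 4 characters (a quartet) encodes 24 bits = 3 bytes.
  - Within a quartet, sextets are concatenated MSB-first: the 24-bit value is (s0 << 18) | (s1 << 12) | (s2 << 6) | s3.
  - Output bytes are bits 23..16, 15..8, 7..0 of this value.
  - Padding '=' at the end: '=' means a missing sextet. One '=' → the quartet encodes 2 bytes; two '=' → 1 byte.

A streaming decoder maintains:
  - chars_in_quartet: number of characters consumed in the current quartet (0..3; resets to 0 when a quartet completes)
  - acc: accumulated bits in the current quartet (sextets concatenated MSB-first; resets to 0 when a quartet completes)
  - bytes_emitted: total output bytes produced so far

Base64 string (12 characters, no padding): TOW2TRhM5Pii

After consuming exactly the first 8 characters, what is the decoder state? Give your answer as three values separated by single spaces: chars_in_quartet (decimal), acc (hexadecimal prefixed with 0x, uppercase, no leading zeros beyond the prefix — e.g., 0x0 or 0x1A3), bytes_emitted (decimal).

Answer: 0 0x0 6

Derivation:
After char 0 ('T'=19): chars_in_quartet=1 acc=0x13 bytes_emitted=0
After char 1 ('O'=14): chars_in_quartet=2 acc=0x4CE bytes_emitted=0
After char 2 ('W'=22): chars_in_quartet=3 acc=0x13396 bytes_emitted=0
After char 3 ('2'=54): chars_in_quartet=4 acc=0x4CE5B6 -> emit 4C E5 B6, reset; bytes_emitted=3
After char 4 ('T'=19): chars_in_quartet=1 acc=0x13 bytes_emitted=3
After char 5 ('R'=17): chars_in_quartet=2 acc=0x4D1 bytes_emitted=3
After char 6 ('h'=33): chars_in_quartet=3 acc=0x13461 bytes_emitted=3
After char 7 ('M'=12): chars_in_quartet=4 acc=0x4D184C -> emit 4D 18 4C, reset; bytes_emitted=6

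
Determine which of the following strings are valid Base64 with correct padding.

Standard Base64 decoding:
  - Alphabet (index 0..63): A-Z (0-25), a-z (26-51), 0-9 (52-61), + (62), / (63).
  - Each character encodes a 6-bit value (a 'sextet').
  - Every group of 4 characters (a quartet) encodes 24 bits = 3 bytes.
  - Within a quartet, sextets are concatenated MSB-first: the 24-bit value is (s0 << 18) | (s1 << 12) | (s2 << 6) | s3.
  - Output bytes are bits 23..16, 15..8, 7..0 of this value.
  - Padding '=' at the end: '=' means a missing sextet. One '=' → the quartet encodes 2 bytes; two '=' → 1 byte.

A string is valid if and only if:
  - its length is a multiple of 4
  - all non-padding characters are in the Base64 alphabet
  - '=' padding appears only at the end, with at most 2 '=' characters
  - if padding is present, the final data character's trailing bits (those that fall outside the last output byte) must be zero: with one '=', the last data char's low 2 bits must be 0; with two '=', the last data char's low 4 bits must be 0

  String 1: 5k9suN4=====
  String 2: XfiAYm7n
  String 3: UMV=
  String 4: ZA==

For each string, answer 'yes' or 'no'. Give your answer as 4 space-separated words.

Answer: no yes no yes

Derivation:
String 1: '5k9suN4=====' → invalid (5 pad chars (max 2))
String 2: 'XfiAYm7n' → valid
String 3: 'UMV=' → invalid (bad trailing bits)
String 4: 'ZA==' → valid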